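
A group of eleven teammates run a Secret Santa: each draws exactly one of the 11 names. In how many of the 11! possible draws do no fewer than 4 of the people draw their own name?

# with exactly i fixed is C(11,i)·!(11-i); sum over i=4..11:
  i=4: C(11,4)·!7 = 330·1854 = 611820
  i=5: C(11,5)·!6 = 462·265 = 122430
  i=6: C(11,6)·!5 = 462·44 = 20328
  i=7: C(11,7)·!4 = 330·9 = 2970
  i=8: C(11,8)·!3 = 165·2 = 330
  i=9: C(11,9)·!2 = 55·1 = 55
  i=10: C(11,10)·!1 = 11·0 = 0
  i=11: C(11,11)·!0 = 1·1 = 1
Total = 757934.

757934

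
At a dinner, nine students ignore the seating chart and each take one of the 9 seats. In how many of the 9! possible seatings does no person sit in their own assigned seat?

The subfactorial !9 = [9!/e] (nearest integer).
9! = 362880, and 362880/e ≈ 133496.09, so !9 = 133496.

133496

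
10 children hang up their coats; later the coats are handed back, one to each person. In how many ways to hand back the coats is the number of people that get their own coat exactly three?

Pick the 3 fixed positions: C(10,3) = 120 ways.
The remaining 7 must be deranged: !7 = 1854.
Total: 120 × 1854 = 222480.

222480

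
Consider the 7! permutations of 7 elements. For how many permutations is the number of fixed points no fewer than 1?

# with exactly i fixed is C(7,i)·!(7-i); sum over i=1..7:
  i=1: C(7,1)·!6 = 7·265 = 1855
  i=2: C(7,2)·!5 = 21·44 = 924
  i=3: C(7,3)·!4 = 35·9 = 315
  i=4: C(7,4)·!3 = 35·2 = 70
  i=5: C(7,5)·!2 = 21·1 = 21
  i=6: C(7,6)·!1 = 7·0 = 0
  i=7: C(7,7)·!0 = 1·1 = 1
Total = 3186.

3186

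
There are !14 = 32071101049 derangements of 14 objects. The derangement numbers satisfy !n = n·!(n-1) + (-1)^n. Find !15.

!15 = 15·32071101049 - 1 = 481066515734.

481066515734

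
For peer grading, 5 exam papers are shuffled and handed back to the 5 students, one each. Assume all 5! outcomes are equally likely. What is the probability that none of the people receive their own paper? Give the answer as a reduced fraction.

11/30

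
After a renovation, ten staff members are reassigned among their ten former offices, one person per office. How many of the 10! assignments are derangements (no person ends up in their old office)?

1334961

Recurrence: !10 = 10·!9 + (-1)^10.
!10 = 10·133496 + 1 = 1334961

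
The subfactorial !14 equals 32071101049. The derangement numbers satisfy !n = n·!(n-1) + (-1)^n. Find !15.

481066515734

!15 = 15·32071101049 - 1 = 481066515734.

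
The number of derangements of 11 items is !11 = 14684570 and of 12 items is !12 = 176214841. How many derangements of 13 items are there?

2290792932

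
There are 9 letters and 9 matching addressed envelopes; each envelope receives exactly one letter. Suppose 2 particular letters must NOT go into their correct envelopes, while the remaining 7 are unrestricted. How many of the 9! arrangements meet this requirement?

287280

Inclusion-exclusion on the 2 forbidden self-matches:
Σ_{j=0}^{2} (-1)^j C(2,j)(9-j)!
= C(2,0)·9! - C(2,1)·8! + C(2,2)·7!
= 362880 - 80640 + 5040
= 287280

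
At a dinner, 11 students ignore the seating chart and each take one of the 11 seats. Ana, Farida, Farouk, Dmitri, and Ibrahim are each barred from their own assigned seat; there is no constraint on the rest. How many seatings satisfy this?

25022880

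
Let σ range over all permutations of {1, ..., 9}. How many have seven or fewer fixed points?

362879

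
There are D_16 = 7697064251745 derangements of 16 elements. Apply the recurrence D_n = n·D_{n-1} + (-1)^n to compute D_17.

D_17 = 17·7697064251745 - 1 = 130850092279664.

130850092279664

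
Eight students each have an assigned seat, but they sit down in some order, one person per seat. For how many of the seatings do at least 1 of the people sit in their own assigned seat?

25487

# with exactly i fixed is C(8,i)·!(8-i); sum over i=1..8:
  i=1: C(8,1)·!7 = 8·1854 = 14832
  i=2: C(8,2)·!6 = 28·265 = 7420
  i=3: C(8,3)·!5 = 56·44 = 2464
  i=4: C(8,4)·!4 = 70·9 = 630
  i=5: C(8,5)·!3 = 56·2 = 112
  i=6: C(8,6)·!2 = 28·1 = 28
  i=7: C(8,7)·!1 = 8·0 = 0
  i=8: C(8,8)·!0 = 1·1 = 1
Total = 25487.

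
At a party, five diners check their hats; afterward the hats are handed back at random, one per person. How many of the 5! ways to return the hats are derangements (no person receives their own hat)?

44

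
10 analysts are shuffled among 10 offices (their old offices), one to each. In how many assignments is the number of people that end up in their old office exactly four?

55650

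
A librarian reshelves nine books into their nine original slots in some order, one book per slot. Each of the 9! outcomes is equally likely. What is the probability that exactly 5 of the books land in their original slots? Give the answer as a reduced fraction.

1/320

Favorable outcomes: C(9,5)·!4 = 126·9 = 1134.
Total outcomes: 9! = 362880.
Probability = 1134/362880 = 1/320.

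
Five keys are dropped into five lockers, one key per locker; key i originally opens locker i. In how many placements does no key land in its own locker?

44

Recurrence: !5 = 5·!4 + (-1)^5.
!5 = 5·9 - 1 = 44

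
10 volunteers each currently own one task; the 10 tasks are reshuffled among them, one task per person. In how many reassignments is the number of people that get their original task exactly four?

Pick the 4 fixed positions: C(10,4) = 210 ways.
The remaining 6 must be deranged: !6 = 265.
Total: 210 × 265 = 55650.

55650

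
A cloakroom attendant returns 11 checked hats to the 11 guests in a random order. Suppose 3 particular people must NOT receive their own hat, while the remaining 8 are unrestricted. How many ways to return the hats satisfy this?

30078720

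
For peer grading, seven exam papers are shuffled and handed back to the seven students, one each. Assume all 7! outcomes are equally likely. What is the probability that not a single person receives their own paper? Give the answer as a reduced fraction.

103/280

Favorable outcomes: !7 = 1854.
Total outcomes: 7! = 5040.
Probability = 1854/5040 = 103/280.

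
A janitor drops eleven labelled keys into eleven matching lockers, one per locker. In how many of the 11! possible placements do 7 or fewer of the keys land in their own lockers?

39916414

Sum C(11,i)·!(11-i) for i = 0..7:
  i=0: C(11,0)·!11 = 1·14684570 = 14684570
  i=1: C(11,1)·!10 = 11·1334961 = 14684571
  i=2: C(11,2)·!9 = 55·133496 = 7342280
  i=3: C(11,3)·!8 = 165·14833 = 2447445
  i=4: C(11,4)·!7 = 330·1854 = 611820
  i=5: C(11,5)·!6 = 462·265 = 122430
  i=6: C(11,6)·!5 = 462·44 = 20328
  i=7: C(11,7)·!4 = 330·9 = 2970
Total = 39916414.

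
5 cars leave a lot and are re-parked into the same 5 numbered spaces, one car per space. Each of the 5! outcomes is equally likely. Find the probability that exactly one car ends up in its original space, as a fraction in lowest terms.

Favorable outcomes: C(5,1)·!4 = 5·9 = 45.
Total outcomes: 5! = 120.
Probability = 45/120 = 3/8.

3/8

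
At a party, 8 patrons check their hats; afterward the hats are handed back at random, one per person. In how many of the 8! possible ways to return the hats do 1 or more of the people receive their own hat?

25487

# with exactly i fixed is C(8,i)·!(8-i); sum over i=1..8:
  i=1: C(8,1)·!7 = 8·1854 = 14832
  i=2: C(8,2)·!6 = 28·265 = 7420
  i=3: C(8,3)·!5 = 56·44 = 2464
  i=4: C(8,4)·!4 = 70·9 = 630
  i=5: C(8,5)·!3 = 56·2 = 112
  i=6: C(8,6)·!2 = 28·1 = 28
  i=7: C(8,7)·!1 = 8·0 = 0
  i=8: C(8,8)·!0 = 1·1 = 1
Total = 25487.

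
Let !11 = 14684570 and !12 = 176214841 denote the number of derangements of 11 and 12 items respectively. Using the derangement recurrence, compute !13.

2290792932

!13 = (13-1)·(!12 + !11) = 12·(176214841 + 14684570) = 12·190899411 = 2290792932.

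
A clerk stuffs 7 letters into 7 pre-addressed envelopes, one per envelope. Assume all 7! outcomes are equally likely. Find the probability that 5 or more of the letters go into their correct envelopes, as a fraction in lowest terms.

11/2520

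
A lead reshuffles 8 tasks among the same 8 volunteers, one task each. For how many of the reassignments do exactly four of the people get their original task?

630

Choose which 4 of the 8 are fixed: C(8,4) = 70.
The other 4 form a derangement: !4 = 9.
Total: 70 × 9 = 630.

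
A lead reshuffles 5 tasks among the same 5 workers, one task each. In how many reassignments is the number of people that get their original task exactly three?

10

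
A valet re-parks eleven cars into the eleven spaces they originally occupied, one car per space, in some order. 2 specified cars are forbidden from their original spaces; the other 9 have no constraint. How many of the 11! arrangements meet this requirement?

33022080

Let A_j be the event that the j-th constrained one is fixed. By inclusion-exclusion over the 2 events:
Σ_{j=0}^{2} (-1)^j C(2,j)(11-j)!
= C(2,0)·11! - C(2,1)·10! + C(2,2)·9!
= 39916800 - 7257600 + 362880
= 33022080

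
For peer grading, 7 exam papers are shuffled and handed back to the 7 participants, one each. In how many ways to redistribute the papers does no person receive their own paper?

1854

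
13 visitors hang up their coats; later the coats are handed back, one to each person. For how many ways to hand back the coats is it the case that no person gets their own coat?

2290792932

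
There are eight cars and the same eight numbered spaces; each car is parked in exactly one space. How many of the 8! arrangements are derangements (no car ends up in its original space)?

14833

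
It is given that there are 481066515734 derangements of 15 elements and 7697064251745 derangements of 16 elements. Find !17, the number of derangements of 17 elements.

130850092279664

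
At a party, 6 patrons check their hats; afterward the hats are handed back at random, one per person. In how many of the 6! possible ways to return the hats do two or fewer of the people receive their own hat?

664

Sum C(6,i)·!(6-i) for i = 0..2:
  i=0: C(6,0)·!6 = 1·265 = 265
  i=1: C(6,1)·!5 = 6·44 = 264
  i=2: C(6,2)·!4 = 15·9 = 135
Total = 664.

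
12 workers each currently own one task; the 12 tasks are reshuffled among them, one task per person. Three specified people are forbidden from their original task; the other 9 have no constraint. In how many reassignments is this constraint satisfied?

369774720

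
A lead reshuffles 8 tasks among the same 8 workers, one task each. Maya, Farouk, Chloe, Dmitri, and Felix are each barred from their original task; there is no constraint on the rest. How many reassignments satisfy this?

Inclusion-exclusion on the 5 forbidden self-matches:
Σ_{j=0}^{5} (-1)^j C(5,j)(8-j)!
= C(5,0)·8! - C(5,1)·7! + C(5,2)·6! - C(5,3)·5! + C(5,4)·4! - C(5,5)·3!
= 40320 - 25200 + 7200 - 1200 + 120 - 6
= 21234

21234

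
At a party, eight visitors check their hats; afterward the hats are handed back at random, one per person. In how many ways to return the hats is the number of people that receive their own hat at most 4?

Sum C(8,i)·!(8-i) for i = 0..4:
  i=0: C(8,0)·!8 = 1·14833 = 14833
  i=1: C(8,1)·!7 = 8·1854 = 14832
  i=2: C(8,2)·!6 = 28·265 = 7420
  i=3: C(8,3)·!5 = 56·44 = 2464
  i=4: C(8,4)·!4 = 70·9 = 630
Total = 40179.

40179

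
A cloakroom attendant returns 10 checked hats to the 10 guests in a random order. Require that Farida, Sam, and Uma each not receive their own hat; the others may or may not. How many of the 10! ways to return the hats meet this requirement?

2656080

Inclusion-exclusion on the 3 forbidden self-matches:
Σ_{j=0}^{3} (-1)^j C(3,j)(10-j)!
= C(3,0)·10! - C(3,1)·9! + C(3,2)·8! - C(3,3)·7!
= 3628800 - 1088640 + 120960 - 5040
= 2656080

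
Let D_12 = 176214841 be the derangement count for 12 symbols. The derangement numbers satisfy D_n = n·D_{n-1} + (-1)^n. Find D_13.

2290792932

D_13 = 13·176214841 - 1 = 2290792932.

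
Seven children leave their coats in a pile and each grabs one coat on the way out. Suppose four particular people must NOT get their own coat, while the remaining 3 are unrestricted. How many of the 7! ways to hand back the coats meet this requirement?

2790

Let A_j be the event that the j-th constrained one is fixed. By inclusion-exclusion over the 4 events:
Σ_{j=0}^{4} (-1)^j C(4,j)(7-j)!
= C(4,0)·7! - C(4,1)·6! + C(4,2)·5! - C(4,3)·4! + C(4,4)·3!
= 5040 - 2880 + 720 - 96 + 6
= 2790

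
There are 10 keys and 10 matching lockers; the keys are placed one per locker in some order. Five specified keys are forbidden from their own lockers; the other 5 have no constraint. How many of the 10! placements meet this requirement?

2170680

Let A_j be the event that the j-th constrained one is fixed. By inclusion-exclusion over the 5 events:
Σ_{j=0}^{5} (-1)^j C(5,j)(10-j)!
= C(5,0)·10! - C(5,1)·9! + C(5,2)·8! - C(5,3)·7! + C(5,4)·6! - C(5,5)·5!
= 3628800 - 1814400 + 403200 - 50400 + 3600 - 120
= 2170680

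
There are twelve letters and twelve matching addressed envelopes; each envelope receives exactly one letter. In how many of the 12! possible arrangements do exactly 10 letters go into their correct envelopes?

66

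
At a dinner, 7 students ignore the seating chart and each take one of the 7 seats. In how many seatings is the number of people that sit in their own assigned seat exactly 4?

70

Pick the 4 fixed positions: C(7,4) = 35 ways.
The remaining 3 must be deranged: !3 = 2.
Total: 35 × 2 = 70.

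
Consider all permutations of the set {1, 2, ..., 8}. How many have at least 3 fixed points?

Sum C(8,i)·!(8-i) for i = 3..8:
  i=3: C(8,3)·!5 = 56·44 = 2464
  i=4: C(8,4)·!4 = 70·9 = 630
  i=5: C(8,5)·!3 = 56·2 = 112
  i=6: C(8,6)·!2 = 28·1 = 28
  i=7: C(8,7)·!1 = 8·0 = 0
  i=8: C(8,8)·!0 = 1·1 = 1
Total = 3235.

3235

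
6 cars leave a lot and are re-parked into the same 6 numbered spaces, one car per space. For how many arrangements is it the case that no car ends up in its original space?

Use !n = n·!(n-1) + (-1)^n.
!6 = 6·44 + 1 = 265

265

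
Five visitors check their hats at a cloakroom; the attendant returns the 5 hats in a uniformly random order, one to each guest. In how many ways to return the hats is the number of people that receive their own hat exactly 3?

Choose which 3 of the 5 are fixed: C(5,3) = 10.
The other 2 form a derangement: !2 = 1.
Total: 10 × 1 = 10.

10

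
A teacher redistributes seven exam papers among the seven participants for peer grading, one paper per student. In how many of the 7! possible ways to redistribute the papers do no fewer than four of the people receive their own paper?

92

Sum C(7,i)·!(7-i) for i = 4..7:
  i=4: C(7,4)·!3 = 35·2 = 70
  i=5: C(7,5)·!2 = 21·1 = 21
  i=6: C(7,6)·!1 = 7·0 = 0
  i=7: C(7,7)·!0 = 1·1 = 1
Total = 92.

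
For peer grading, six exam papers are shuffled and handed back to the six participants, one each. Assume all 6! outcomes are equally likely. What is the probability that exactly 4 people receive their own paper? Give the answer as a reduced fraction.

Favorable outcomes: C(6,4)·!2 = 15·1 = 15.
Total outcomes: 6! = 720.
Probability = 15/720 = 1/48.

1/48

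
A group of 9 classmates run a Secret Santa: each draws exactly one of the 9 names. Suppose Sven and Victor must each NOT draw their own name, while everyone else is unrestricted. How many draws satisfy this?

287280

Let A_j be the event that the j-th constrained one is fixed. By inclusion-exclusion over the 2 events:
Σ_{j=0}^{2} (-1)^j C(2,j)(9-j)!
= C(2,0)·9! - C(2,1)·8! + C(2,2)·7!
= 362880 - 80640 + 5040
= 287280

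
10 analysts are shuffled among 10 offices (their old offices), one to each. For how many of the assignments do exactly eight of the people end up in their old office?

45

Pick the 8 fixed positions: C(10,8) = 45 ways.
The remaining 2 must be deranged: !2 = 1.
Total: 45 × 1 = 45.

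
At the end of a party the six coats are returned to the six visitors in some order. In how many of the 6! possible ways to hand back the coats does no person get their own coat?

265

!6 = 6! · Σ_{k=0}^{6} (-1)^k/k!
= 6! - 6!/1! + 6!/2! - 6!/3! + 6!/4! - 6!/5! + 6!/6!
= 720 - 720 + 360 - 120 + 30 - 6 + 1
= 265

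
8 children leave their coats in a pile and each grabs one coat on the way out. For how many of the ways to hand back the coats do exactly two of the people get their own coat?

7420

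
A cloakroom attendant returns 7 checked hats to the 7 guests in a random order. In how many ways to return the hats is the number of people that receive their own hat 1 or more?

# with exactly i fixed is C(7,i)·!(7-i); sum over i=1..7:
  i=1: C(7,1)·!6 = 7·265 = 1855
  i=2: C(7,2)·!5 = 21·44 = 924
  i=3: C(7,3)·!4 = 35·9 = 315
  i=4: C(7,4)·!3 = 35·2 = 70
  i=5: C(7,5)·!2 = 21·1 = 21
  i=6: C(7,6)·!1 = 7·0 = 0
  i=7: C(7,7)·!0 = 1·1 = 1
Total = 3186.

3186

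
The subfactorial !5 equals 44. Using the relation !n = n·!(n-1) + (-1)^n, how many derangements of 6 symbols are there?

265

!6 = 6·44 + 1 = 265.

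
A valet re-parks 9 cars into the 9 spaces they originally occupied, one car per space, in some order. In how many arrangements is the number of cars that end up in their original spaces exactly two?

Pick the 2 fixed positions: C(9,2) = 36 ways.
The remaining 7 must be deranged: !7 = 1854.
Total: 36 × 1854 = 66744.

66744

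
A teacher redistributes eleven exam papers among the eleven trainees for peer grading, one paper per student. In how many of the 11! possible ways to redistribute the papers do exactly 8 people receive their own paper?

330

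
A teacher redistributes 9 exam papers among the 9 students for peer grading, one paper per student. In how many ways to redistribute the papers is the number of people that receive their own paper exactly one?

133497

Pick the single fixed position: C(9,1) = 9 ways.
The other 8 form a derangement: !8 = 14833.
Total: 9 × 14833 = 133497.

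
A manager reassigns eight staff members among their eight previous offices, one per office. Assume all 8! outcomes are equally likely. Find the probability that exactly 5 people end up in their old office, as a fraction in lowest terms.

Favorable outcomes: C(8,5)·!3 = 56·2 = 112.
Total outcomes: 8! = 40320.
Probability = 112/40320 = 1/360.

1/360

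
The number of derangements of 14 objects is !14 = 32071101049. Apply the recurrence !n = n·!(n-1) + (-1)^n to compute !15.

481066515734

!15 = 15·32071101049 - 1 = 481066515734.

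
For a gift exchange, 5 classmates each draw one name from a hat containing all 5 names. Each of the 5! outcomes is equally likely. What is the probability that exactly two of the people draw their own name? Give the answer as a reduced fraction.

1/6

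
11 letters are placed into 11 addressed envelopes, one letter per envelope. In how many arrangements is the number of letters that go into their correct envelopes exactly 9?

55

Choose which 9 of the 11 are fixed: C(11,9) = 55.
The other 2 form a derangement: !2 = 1.
Total: 55 × 1 = 55.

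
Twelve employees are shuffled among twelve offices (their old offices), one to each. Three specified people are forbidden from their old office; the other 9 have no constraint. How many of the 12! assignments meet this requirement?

369774720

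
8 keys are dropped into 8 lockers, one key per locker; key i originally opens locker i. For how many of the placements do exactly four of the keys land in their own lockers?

Choose which 4 of the 8 are fixed: C(8,4) = 70.
The other 4 form a derangement: !4 = 9.
Total: 70 × 9 = 630.

630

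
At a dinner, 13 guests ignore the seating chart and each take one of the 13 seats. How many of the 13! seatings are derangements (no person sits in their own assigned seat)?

The number of derangements of 13 is !13 = Σ_{k=0}^{13} (-1)^k·13!/k!
= 13! - 13!/1! + 13!/2! - 13!/3! + 13!/4! - 13!/5! + 13!/6! - 13!/7! + 13!/8! - 13!/9! + 13!/10! - 13!/11! + 13!/12! - 13!/13!
= 6227020800 - 6227020800 + 3113510400 - 1037836800 + 259459200 - 51891840 + 8648640 - 1235520 + 154440 - 17160 + 1716 - 156 + 13 - 1
= 2290792932

2290792932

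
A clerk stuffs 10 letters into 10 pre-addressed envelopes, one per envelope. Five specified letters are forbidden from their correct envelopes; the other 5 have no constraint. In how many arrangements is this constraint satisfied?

2170680

Inclusion-exclusion on the 5 forbidden self-matches:
Σ_{j=0}^{5} (-1)^j C(5,j)(10-j)!
= C(5,0)·10! - C(5,1)·9! + C(5,2)·8! - C(5,3)·7! + C(5,4)·6! - C(5,5)·5!
= 3628800 - 1814400 + 403200 - 50400 + 3600 - 120
= 2170680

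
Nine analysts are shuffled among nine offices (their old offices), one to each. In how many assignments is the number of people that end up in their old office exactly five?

1134

Pick the 5 fixed positions: C(9,5) = 126 ways.
The remaining 4 must be deranged: !4 = 9.
Total: 126 × 9 = 1134.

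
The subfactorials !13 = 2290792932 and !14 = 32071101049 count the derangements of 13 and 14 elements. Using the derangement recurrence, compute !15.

481066515734

!15 = (15-1)·(!14 + !13) = 14·(32071101049 + 2290792932) = 14·34361893981 = 481066515734.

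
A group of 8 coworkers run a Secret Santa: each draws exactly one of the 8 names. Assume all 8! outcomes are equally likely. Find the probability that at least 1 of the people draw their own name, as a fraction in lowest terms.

3641/5760

Favorable outcomes: Σ_{i≥1} C(8,i)·!(8-i) = 8·1854 + 28·265 + 56·44 + 70·9 + 56·2 + 28·1 + 8·0 + 1·1 = 25487.
Total outcomes: 8! = 40320.
Probability = 25487/40320 = 3641/5760.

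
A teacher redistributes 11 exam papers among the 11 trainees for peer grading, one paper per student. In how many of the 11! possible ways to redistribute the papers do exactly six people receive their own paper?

Choose which 6 of the 11 are fixed: C(11,6) = 462.
The other 5 form a derangement: !5 = 44.
Total: 462 × 44 = 20328.

20328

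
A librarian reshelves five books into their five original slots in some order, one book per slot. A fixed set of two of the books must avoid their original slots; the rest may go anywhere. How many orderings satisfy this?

78

Let A_j be the event that the j-th constrained one is fixed. By inclusion-exclusion over the 2 events:
Σ_{j=0}^{2} (-1)^j C(2,j)(5-j)!
= C(2,0)·5! - C(2,1)·4! + C(2,2)·3!
= 120 - 48 + 6
= 78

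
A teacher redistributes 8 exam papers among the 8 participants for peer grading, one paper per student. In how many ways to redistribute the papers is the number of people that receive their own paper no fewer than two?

# with exactly i fixed is C(8,i)·!(8-i); sum over i=2..8:
  i=2: C(8,2)·!6 = 28·265 = 7420
  i=3: C(8,3)·!5 = 56·44 = 2464
  i=4: C(8,4)·!4 = 70·9 = 630
  i=5: C(8,5)·!3 = 56·2 = 112
  i=6: C(8,6)·!2 = 28·1 = 28
  i=7: C(8,7)·!1 = 8·0 = 0
  i=8: C(8,8)·!0 = 1·1 = 1
Total = 10655.

10655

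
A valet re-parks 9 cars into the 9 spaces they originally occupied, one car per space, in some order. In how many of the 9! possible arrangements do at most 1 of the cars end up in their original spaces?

# with exactly i fixed is C(9,i)·!(9-i); sum over i=0..1:
  i=0: C(9,0)·!9 = 1·133496 = 133496
  i=1: C(9,1)·!8 = 9·14833 = 133497
Total = 266993.

266993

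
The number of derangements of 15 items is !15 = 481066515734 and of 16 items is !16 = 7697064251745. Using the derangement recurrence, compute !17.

130850092279664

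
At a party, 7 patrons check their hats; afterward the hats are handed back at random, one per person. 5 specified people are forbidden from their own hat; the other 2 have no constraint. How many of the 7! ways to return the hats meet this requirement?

Inclusion-exclusion on the 5 forbidden self-matches:
Σ_{j=0}^{5} (-1)^j C(5,j)(7-j)!
= C(5,0)·7! - C(5,1)·6! + C(5,2)·5! - C(5,3)·4! + C(5,4)·3! - C(5,5)·2!
= 5040 - 3600 + 1200 - 240 + 30 - 2
= 2428

2428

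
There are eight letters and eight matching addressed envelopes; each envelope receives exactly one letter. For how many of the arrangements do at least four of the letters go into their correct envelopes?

# with exactly i fixed is C(8,i)·!(8-i); sum over i=4..8:
  i=4: C(8,4)·!4 = 70·9 = 630
  i=5: C(8,5)·!3 = 56·2 = 112
  i=6: C(8,6)·!2 = 28·1 = 28
  i=7: C(8,7)·!1 = 8·0 = 0
  i=8: C(8,8)·!0 = 1·1 = 1
Total = 771.

771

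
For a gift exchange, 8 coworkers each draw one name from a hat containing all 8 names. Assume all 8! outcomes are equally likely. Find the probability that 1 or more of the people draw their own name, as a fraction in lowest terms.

Favorable outcomes: Σ_{i≥1} C(8,i)·!(8-i) = 8·1854 + 28·265 + 56·44 + 70·9 + 56·2 + 28·1 + 8·0 + 1·1 = 25487.
Total outcomes: 8! = 40320.
Probability = 25487/40320 = 3641/5760.

3641/5760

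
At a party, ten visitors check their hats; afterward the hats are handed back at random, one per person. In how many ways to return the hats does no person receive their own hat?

By inclusion-exclusion, !10 = Σ (-1)^k · 10!/k! for k=0..10
= 10! - 10!/1! + 10!/2! - 10!/3! + 10!/4! - 10!/5! + 10!/6! - 10!/7! + 10!/8! - 10!/9! + 10!/10!
= 3628800 - 3628800 + 1814400 - 604800 + 151200 - 30240 + 5040 - 720 + 90 - 10 + 1
= 1334961

1334961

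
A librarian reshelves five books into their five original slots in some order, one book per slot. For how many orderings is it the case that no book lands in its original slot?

The subfactorial !5 = [5!/e] (nearest integer).
5! = 120, and 120/e ≈ 44.15, so !5 = 44.

44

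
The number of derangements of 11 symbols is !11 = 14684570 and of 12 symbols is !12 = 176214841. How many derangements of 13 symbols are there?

!13 = (13-1)·(!12 + !11) = 12·(176214841 + 14684570) = 12·190899411 = 2290792932.

2290792932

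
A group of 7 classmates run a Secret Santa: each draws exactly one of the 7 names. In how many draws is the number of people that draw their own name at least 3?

Sum C(7,i)·!(7-i) for i = 3..7:
  i=3: C(7,3)·!4 = 35·9 = 315
  i=4: C(7,4)·!3 = 35·2 = 70
  i=5: C(7,5)·!2 = 21·1 = 21
  i=6: C(7,6)·!1 = 7·0 = 0
  i=7: C(7,7)·!0 = 1·1 = 1
Total = 407.

407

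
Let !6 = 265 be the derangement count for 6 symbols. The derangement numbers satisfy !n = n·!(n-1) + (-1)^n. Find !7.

!7 = 7·265 - 1 = 1854.

1854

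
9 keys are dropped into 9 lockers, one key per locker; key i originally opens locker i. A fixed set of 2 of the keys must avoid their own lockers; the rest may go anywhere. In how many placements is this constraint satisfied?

Let A_j be the event that the j-th constrained one is fixed. By inclusion-exclusion over the 2 events:
Σ_{j=0}^{2} (-1)^j C(2,j)(9-j)!
= C(2,0)·9! - C(2,1)·8! + C(2,2)·7!
= 362880 - 80640 + 5040
= 287280

287280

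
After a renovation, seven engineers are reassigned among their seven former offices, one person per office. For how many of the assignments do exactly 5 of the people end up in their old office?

Pick the 5 fixed positions: C(7,5) = 21 ways.
The remaining 2 must be deranged: !2 = 1.
Total: 21 × 1 = 21.

21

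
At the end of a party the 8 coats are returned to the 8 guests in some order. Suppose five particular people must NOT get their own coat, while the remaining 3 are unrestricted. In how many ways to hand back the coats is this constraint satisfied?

Let A_j be the event that the j-th constrained one is fixed. By inclusion-exclusion over the 5 events:
Σ_{j=0}^{5} (-1)^j C(5,j)(8-j)!
= C(5,0)·8! - C(5,1)·7! + C(5,2)·6! - C(5,3)·5! + C(5,4)·4! - C(5,5)·3!
= 40320 - 25200 + 7200 - 1200 + 120 - 6
= 21234

21234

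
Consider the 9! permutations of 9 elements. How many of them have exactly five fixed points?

1134

Choose which 5 of the 9 are fixed: C(9,5) = 126.
The remaining 4 must be deranged: !4 = 9.
Total: 126 × 9 = 1134.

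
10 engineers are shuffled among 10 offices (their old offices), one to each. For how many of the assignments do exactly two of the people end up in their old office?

Pick the 2 fixed positions: C(10,2) = 45 ways.
The other 8 form a derangement: !8 = 14833.
Total: 45 × 14833 = 667485.

667485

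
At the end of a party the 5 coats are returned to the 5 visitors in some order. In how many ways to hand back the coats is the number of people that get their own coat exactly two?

20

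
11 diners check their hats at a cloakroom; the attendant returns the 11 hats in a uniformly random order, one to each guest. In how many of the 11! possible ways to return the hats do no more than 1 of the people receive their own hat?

29369141

# with exactly i fixed is C(11,i)·!(11-i); sum over i=0..1:
  i=0: C(11,0)·!11 = 1·14684570 = 14684570
  i=1: C(11,1)·!10 = 11·1334961 = 14684571
Total = 29369141.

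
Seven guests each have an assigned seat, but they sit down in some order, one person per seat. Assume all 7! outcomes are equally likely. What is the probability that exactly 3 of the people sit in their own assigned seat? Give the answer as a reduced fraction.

Favorable outcomes: C(7,3)·!4 = 35·9 = 315.
Total outcomes: 7! = 5040.
Probability = 315/5040 = 1/16.

1/16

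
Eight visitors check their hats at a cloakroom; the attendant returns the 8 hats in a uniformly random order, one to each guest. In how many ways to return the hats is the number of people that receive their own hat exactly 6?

Pick the 6 fixed positions: C(8,6) = 28 ways.
The other 2 form a derangement: !2 = 1.
Total: 28 × 1 = 28.

28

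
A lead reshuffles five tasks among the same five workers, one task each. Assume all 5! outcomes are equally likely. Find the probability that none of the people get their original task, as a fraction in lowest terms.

Favorable outcomes: !5 = 44.
Total outcomes: 5! = 120.
Probability = 44/120 = 11/30.

11/30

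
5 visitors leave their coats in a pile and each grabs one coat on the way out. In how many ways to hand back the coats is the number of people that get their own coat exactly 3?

Choose which 3 of the 5 are fixed: C(5,3) = 10.
The remaining 2 must be deranged: !2 = 1.
Total: 10 × 1 = 10.

10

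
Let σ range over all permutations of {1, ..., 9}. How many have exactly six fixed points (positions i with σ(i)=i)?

168

Pick the 6 fixed positions: C(9,6) = 84 ways.
The other 3 form a derangement: !3 = 2.
Total: 84 × 2 = 168.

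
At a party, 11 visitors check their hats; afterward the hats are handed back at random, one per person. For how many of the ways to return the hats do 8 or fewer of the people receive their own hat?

Sum C(11,i)·!(11-i) for i = 0..8:
  i=0: C(11,0)·!11 = 1·14684570 = 14684570
  i=1: C(11,1)·!10 = 11·1334961 = 14684571
  i=2: C(11,2)·!9 = 55·133496 = 7342280
  i=3: C(11,3)·!8 = 165·14833 = 2447445
  i=4: C(11,4)·!7 = 330·1854 = 611820
  i=5: C(11,5)·!6 = 462·265 = 122430
  i=6: C(11,6)·!5 = 462·44 = 20328
  i=7: C(11,7)·!4 = 330·9 = 2970
  i=8: C(11,8)·!3 = 165·2 = 330
Total = 39916744.

39916744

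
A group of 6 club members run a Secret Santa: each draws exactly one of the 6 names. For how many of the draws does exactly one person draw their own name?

264

Choose which one of the 6 is fixed: C(6,1) = 6.
The remaining 5 must be deranged: !5 = 44.
Total: 6 × 44 = 264.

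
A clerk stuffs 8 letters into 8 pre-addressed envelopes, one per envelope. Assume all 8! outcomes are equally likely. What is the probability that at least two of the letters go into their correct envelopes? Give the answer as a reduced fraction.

Favorable outcomes: Σ_{i≥2} C(8,i)·!(8-i) = 28·265 + 56·44 + 70·9 + 56·2 + 28·1 + 8·0 + 1·1 = 10655.
Total outcomes: 8! = 40320.
Probability = 10655/40320 = 2131/8064.

2131/8064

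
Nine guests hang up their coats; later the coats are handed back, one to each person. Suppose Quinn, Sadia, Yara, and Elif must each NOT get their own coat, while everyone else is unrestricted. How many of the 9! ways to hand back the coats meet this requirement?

Let A_j be the event that the j-th constrained one is fixed. By inclusion-exclusion over the 4 events:
Σ_{j=0}^{4} (-1)^j C(4,j)(9-j)!
= C(4,0)·9! - C(4,1)·8! + C(4,2)·7! - C(4,3)·6! + C(4,4)·5!
= 362880 - 161280 + 30240 - 2880 + 120
= 229080

229080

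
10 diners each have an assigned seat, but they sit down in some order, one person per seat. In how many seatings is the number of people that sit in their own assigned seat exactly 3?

Pick the 3 fixed positions: C(10,3) = 120 ways.
The other 7 form a derangement: !7 = 1854.
Total: 120 × 1854 = 222480.

222480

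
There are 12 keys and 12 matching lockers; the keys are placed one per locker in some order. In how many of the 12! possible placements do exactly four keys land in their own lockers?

7342335

Pick the 4 fixed positions: C(12,4) = 495 ways.
The other 8 form a derangement: !8 = 14833.
Total: 495 × 14833 = 7342335.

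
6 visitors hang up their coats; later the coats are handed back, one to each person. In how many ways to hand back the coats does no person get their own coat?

The number of derangements of 6 is !6 = Σ_{k=0}^{6} (-1)^k·6!/k!
= 6! - 6!/1! + 6!/2! - 6!/3! + 6!/4! - 6!/5! + 6!/6!
= 720 - 720 + 360 - 120 + 30 - 6 + 1
= 265

265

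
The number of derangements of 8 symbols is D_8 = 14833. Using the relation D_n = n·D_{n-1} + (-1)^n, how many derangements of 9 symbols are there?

133496

D_9 = 9·14833 - 1 = 133496.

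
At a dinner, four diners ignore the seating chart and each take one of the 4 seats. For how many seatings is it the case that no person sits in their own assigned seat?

9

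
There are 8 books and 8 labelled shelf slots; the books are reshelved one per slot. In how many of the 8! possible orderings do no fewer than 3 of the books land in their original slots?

3235

Sum C(8,i)·!(8-i) for i = 3..8:
  i=3: C(8,3)·!5 = 56·44 = 2464
  i=4: C(8,4)·!4 = 70·9 = 630
  i=5: C(8,5)·!3 = 56·2 = 112
  i=6: C(8,6)·!2 = 28·1 = 28
  i=7: C(8,7)·!1 = 8·0 = 0
  i=8: C(8,8)·!0 = 1·1 = 1
Total = 3235.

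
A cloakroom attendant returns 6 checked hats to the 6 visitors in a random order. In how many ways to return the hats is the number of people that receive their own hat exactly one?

Choose which one of the 6 is fixed: C(6,1) = 6.
The other 5 form a derangement: !5 = 44.
Total: 6 × 44 = 264.

264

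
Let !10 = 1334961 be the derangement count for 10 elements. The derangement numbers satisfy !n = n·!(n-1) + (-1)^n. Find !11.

14684570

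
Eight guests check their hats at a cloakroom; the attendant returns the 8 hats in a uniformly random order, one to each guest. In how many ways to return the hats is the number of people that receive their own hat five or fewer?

# with exactly i fixed is C(8,i)·!(8-i); sum over i=0..5:
  i=0: C(8,0)·!8 = 1·14833 = 14833
  i=1: C(8,1)·!7 = 8·1854 = 14832
  i=2: C(8,2)·!6 = 28·265 = 7420
  i=3: C(8,3)·!5 = 56·44 = 2464
  i=4: C(8,4)·!4 = 70·9 = 630
  i=5: C(8,5)·!3 = 56·2 = 112
Total = 40291.

40291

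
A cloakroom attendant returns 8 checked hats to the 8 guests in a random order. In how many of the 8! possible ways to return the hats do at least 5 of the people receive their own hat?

141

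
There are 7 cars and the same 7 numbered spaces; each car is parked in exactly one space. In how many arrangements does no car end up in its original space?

1854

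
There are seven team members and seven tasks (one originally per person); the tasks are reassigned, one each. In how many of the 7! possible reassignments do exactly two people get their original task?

924

Choose which 2 of the 7 are fixed: C(7,2) = 21.
The other 5 form a derangement: !5 = 44.
Total: 21 × 44 = 924.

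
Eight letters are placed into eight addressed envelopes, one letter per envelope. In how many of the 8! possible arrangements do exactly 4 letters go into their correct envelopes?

630

Pick the 4 fixed positions: C(8,4) = 70 ways.
The remaining 4 must be deranged: !4 = 9.
Total: 70 × 9 = 630.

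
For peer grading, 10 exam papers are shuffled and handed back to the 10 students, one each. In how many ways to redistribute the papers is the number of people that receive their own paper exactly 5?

11088

Choose which 5 of the 10 are fixed: C(10,5) = 252.
The remaining 5 must be deranged: !5 = 44.
Total: 252 × 44 = 11088.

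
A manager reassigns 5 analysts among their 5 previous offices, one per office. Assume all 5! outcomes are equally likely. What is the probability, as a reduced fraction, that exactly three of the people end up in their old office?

Favorable outcomes: C(5,3)·!2 = 10·1 = 10.
Total outcomes: 5! = 120.
Probability = 10/120 = 1/12.

1/12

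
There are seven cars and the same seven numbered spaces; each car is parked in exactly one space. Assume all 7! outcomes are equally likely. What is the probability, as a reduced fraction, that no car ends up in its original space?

103/280

Favorable outcomes: !7 = 1854.
Total outcomes: 7! = 5040.
Probability = 1854/5040 = 103/280.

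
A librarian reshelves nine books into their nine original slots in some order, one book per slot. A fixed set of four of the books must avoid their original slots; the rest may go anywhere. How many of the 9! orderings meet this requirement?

229080

Let A_j be the event that the j-th constrained one is fixed. By inclusion-exclusion over the 4 events:
Σ_{j=0}^{4} (-1)^j C(4,j)(9-j)!
= C(4,0)·9! - C(4,1)·8! + C(4,2)·7! - C(4,3)·6! + C(4,4)·5!
= 362880 - 161280 + 30240 - 2880 + 120
= 229080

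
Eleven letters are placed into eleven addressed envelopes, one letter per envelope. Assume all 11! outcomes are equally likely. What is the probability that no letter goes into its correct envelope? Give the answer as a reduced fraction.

1468457/3991680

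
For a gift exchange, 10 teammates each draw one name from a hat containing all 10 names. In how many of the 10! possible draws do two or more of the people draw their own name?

# with exactly i fixed is C(10,i)·!(10-i); sum over i=2..10:
  i=2: C(10,2)·!8 = 45·14833 = 667485
  i=3: C(10,3)·!7 = 120·1854 = 222480
  i=4: C(10,4)·!6 = 210·265 = 55650
  i=5: C(10,5)·!5 = 252·44 = 11088
  i=6: C(10,6)·!4 = 210·9 = 1890
  i=7: C(10,7)·!3 = 120·2 = 240
  i=8: C(10,8)·!2 = 45·1 = 45
  i=9: C(10,9)·!1 = 10·0 = 0
  i=10: C(10,10)·!0 = 1·1 = 1
Total = 958879.

958879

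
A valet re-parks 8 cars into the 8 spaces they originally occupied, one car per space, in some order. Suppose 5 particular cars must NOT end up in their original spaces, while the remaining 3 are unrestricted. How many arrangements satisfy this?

21234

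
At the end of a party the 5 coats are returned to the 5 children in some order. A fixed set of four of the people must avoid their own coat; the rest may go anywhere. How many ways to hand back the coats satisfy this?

Inclusion-exclusion on the 4 forbidden self-matches:
Σ_{j=0}^{4} (-1)^j C(4,j)(5-j)!
= C(4,0)·5! - C(4,1)·4! + C(4,2)·3! - C(4,3)·2! + C(4,4)·1!
= 120 - 96 + 36 - 8 + 1
= 53

53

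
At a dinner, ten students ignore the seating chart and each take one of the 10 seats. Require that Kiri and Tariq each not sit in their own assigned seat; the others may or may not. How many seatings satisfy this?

2943360

Let A_j be the event that the j-th constrained one is fixed. By inclusion-exclusion over the 2 events:
Σ_{j=0}^{2} (-1)^j C(2,j)(10-j)!
= C(2,0)·10! - C(2,1)·9! + C(2,2)·8!
= 3628800 - 725760 + 40320
= 2943360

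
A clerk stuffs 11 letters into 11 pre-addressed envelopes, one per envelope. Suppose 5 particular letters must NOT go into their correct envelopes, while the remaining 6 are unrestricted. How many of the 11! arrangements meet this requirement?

Let A_j be the event that the j-th constrained one is fixed. By inclusion-exclusion over the 5 events:
Σ_{j=0}^{5} (-1)^j C(5,j)(11-j)!
= C(5,0)·11! - C(5,1)·10! + C(5,2)·9! - C(5,3)·8! + C(5,4)·7! - C(5,5)·6!
= 39916800 - 18144000 + 3628800 - 403200 + 25200 - 720
= 25022880

25022880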